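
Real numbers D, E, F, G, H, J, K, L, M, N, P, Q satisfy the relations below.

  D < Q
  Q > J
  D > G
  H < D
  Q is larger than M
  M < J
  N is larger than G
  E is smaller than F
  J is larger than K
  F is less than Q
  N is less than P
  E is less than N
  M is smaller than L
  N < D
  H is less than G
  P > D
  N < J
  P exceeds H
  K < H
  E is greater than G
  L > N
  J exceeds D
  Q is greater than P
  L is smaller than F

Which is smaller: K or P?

K

Following the relations from K: K < H < G < E < N < D < P.
So K < P; K is the smaller of the two.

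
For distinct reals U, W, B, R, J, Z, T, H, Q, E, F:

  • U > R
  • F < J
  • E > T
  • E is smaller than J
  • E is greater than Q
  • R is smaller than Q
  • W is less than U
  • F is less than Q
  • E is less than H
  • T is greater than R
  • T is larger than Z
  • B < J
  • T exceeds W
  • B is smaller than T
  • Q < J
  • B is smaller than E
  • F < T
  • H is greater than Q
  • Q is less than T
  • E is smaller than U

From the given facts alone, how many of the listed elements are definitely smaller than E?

7

Directly below E: Q, B, T.
One step further: Z, R, W, F (7 so far).
Nothing else is reachable below E; 7 in all.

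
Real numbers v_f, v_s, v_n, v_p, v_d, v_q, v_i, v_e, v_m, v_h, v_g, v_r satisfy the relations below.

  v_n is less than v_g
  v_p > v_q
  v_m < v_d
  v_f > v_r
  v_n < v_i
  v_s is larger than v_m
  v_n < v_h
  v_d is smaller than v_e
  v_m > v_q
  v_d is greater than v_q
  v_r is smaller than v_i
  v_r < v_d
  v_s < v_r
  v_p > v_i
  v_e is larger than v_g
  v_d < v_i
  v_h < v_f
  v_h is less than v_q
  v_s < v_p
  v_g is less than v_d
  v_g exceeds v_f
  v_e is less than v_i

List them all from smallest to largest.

Nothing is placed below v_n, so it is least; from there v_n < v_h; v_h < v_q; v_q < v_m; v_m < v_s; v_s < v_r; v_r < v_f; v_f < v_g; v_g < v_d; v_d < v_e; v_e < v_i; v_i < v_p, each given directly.

v_n < v_h < v_q < v_m < v_s < v_r < v_f < v_g < v_d < v_e < v_i < v_p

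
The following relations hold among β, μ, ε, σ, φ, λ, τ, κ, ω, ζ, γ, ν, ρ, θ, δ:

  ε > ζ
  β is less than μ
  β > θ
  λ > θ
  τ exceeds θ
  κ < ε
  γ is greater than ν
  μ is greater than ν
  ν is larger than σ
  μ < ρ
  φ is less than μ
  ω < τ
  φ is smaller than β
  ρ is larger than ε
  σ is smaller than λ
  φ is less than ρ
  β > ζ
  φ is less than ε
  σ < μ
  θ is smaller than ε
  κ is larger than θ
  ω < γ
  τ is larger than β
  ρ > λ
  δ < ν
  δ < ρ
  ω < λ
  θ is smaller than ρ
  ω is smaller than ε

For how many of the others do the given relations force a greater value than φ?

Directly above φ: β, ε, μ, ρ.
One step further: τ (5 so far).
Nothing else is reachable above φ; 5 in all.

5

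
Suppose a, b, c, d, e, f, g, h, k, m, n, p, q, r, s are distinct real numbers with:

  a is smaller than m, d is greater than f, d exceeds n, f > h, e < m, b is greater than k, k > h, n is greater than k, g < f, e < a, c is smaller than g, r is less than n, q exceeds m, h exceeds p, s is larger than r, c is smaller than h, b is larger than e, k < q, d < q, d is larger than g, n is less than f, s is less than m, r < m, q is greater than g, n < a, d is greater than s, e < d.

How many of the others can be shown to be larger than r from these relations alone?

7

From r the given relations immediately reach s, n, m.
From those, a, f, d, q — 7 in total.
No other element is forced above r by the given relations, so the count is 7.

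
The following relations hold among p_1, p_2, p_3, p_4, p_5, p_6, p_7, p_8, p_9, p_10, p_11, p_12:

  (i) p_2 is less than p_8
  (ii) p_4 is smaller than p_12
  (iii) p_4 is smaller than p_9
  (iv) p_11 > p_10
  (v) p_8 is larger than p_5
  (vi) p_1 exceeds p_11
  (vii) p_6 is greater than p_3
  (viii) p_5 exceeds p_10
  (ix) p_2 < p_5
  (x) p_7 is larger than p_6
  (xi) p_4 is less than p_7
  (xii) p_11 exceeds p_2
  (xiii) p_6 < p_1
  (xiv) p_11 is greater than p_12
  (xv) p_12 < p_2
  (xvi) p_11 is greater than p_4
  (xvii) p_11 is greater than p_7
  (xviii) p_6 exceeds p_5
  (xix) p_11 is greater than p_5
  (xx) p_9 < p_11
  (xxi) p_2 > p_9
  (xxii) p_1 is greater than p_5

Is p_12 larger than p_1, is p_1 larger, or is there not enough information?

p_12 < p_2 and p_2 < p_5 give p_12 < p_5.
Then p_5 < p_6 extends the chain to p_6.
With p_6 < p_7: p_12 < p_2 < p_5 < p_6 < p_7.
With p_7 < p_11: p_12 < p_2 < p_5 < p_6 < p_7 < p_11.
With p_11 < p_1: p_12 < p_2 < p_5 < p_6 < p_7 < p_11 < p_1.
So p_1 is larger.

p_1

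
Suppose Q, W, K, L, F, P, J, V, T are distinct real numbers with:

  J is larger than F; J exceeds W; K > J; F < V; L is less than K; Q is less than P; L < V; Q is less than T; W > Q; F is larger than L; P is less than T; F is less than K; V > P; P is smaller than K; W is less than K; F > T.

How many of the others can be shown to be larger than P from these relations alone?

5

From P the given relations immediately reach T, V, K.
From those, F — 4 in total.
From those, J — 5 in total.
No other element is forced above P by the given relations, so the count is 5.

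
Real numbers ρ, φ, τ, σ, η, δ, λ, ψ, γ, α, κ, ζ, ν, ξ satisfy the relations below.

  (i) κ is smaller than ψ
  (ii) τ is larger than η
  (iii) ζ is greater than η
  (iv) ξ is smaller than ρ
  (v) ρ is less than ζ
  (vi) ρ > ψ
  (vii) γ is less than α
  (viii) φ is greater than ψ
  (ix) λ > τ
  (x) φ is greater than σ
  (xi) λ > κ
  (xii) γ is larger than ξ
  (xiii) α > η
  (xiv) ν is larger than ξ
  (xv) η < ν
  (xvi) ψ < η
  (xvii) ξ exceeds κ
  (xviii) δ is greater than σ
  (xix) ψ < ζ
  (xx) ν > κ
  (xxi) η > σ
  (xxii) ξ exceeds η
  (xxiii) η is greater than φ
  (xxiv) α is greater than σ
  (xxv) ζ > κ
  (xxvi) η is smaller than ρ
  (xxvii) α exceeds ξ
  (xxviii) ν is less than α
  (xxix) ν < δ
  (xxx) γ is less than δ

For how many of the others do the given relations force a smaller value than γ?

The elements the relations force below γ are κ, σ, ψ, φ, η, ξ — no chain reaches any other.
That is 6.

6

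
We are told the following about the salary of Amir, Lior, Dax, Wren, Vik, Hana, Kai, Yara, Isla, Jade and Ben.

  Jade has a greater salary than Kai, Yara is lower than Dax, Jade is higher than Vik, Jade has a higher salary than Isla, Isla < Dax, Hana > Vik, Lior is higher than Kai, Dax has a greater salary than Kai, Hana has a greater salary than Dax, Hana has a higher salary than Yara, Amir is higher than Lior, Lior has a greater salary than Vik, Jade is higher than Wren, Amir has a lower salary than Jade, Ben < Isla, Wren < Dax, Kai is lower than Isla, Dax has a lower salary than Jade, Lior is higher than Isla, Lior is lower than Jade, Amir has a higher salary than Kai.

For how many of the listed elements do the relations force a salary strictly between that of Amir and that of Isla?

1

Chaining upward from Isla reaches: Lior, Dax, Hana, Jade.
Chaining downward from Amir reaches: Ben, Vik, Kai, Lior.
Strictly between Isla and Amir are those in both lists: Lior — 1 element.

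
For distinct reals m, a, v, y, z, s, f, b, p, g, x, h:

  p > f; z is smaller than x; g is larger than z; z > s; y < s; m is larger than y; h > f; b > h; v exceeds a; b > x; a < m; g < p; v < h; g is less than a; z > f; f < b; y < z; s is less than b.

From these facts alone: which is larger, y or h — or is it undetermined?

y < s < z < g < a < v < h, by transitivity through s, z, g, a, v.
So h is larger.

h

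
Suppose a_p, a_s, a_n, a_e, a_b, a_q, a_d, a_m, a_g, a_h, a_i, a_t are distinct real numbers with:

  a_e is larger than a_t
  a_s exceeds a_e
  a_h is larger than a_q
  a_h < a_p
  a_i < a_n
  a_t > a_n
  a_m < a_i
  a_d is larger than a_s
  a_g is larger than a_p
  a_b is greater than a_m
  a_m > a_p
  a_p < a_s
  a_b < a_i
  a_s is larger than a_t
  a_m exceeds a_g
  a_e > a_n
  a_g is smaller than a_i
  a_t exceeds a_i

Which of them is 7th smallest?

Piecing the relations together gives one ordering: a_q < a_h < a_p < a_g < a_m < a_b < a_i < a_n < a_t < a_e < a_s < a_d.
The 7th smallest is a_i.

a_i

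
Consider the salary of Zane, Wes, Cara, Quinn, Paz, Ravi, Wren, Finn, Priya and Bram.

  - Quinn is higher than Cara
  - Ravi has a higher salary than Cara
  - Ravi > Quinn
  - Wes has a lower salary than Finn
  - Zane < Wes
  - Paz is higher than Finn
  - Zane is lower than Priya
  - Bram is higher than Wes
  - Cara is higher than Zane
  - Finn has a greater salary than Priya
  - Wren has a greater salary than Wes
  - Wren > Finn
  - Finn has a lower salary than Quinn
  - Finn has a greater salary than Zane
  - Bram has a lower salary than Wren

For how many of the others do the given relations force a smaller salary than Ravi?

6

Directly below Ravi: Cara, Quinn.
One step further: Zane, Finn (4 so far).
One step further: Wes, Priya (6 so far).
Nothing else is reachable below Ravi; 6 in all.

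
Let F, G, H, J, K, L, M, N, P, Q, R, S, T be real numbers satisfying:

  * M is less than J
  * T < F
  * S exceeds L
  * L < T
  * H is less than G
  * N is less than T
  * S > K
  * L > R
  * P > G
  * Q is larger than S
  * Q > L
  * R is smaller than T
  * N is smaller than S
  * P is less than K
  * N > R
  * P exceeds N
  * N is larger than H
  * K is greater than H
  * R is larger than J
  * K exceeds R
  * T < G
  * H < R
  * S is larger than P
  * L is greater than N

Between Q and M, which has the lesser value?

Chaining the given relations: M < J < R < N < L < T < G < P < K < S < Q.
So M < Q; M is the smaller of the two.

M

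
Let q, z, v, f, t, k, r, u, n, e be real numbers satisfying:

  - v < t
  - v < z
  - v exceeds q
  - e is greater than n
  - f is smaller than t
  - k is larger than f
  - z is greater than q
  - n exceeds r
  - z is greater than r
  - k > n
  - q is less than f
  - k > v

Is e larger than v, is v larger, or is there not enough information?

undetermined

Following every chain through v: above v we get z, t, k; below v we get q.
e is not reached, and no chain runs the other way from e to v.
So the given relations leave the order of v and e undetermined.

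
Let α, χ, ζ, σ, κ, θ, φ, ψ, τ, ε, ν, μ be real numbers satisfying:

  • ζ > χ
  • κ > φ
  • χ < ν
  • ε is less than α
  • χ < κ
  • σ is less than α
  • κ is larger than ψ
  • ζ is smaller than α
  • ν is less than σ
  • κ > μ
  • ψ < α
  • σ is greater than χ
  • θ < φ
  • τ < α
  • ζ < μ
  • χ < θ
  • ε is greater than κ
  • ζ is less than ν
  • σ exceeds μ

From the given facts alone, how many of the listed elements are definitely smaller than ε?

7

Directly below ε: κ.
One step further: χ, μ, φ, ψ (5 so far).
One step further: ζ, θ (7 so far).
Nothing else is reachable below ε; 7 in all.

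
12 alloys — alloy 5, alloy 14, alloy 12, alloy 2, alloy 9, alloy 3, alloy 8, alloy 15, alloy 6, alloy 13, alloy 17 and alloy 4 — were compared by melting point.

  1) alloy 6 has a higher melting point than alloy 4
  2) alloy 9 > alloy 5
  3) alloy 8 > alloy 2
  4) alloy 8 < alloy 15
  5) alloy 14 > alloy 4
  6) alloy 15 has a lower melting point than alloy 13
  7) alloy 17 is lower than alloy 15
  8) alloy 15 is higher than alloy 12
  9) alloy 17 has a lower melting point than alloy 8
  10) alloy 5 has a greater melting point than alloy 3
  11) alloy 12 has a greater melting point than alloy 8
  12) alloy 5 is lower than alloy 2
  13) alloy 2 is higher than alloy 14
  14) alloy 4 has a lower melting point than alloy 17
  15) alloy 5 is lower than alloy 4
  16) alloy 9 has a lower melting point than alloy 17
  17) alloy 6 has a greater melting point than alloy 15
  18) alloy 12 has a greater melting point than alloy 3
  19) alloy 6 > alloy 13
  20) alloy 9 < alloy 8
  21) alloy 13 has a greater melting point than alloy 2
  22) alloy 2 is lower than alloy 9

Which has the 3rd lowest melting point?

Piecing the relations together gives one ordering: alloy 3 < alloy 5 < alloy 4 < alloy 14 < alloy 2 < alloy 9 < alloy 17 < alloy 8 < alloy 12 < alloy 15 < alloy 13 < alloy 6.
The 3rd smallest is alloy 4.

alloy 4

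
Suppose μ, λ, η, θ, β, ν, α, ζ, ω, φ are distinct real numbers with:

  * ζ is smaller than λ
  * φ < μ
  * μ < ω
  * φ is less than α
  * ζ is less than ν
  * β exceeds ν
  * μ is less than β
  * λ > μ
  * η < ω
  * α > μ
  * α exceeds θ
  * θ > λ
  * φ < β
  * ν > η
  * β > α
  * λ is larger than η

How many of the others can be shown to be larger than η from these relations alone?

The elements the relations force above η are ω, λ, θ, ν, α, β — no chain reaches any other.
That is 6.

6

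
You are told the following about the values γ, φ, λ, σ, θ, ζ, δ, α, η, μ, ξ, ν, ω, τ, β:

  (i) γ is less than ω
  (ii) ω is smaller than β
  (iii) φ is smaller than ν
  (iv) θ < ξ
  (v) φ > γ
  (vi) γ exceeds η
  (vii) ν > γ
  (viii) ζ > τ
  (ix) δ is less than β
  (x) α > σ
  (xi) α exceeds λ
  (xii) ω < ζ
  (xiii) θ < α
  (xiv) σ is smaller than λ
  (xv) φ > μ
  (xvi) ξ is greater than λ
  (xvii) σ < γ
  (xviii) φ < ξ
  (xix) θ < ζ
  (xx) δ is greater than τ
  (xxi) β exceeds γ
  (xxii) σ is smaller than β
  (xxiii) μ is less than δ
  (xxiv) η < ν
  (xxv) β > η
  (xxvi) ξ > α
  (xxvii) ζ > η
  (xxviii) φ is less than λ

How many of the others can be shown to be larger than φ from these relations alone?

4

From φ the given relations immediately reach ν, λ, ξ.
From those, α — 4 in total.
Nothing else is reachable above φ; 4 in all.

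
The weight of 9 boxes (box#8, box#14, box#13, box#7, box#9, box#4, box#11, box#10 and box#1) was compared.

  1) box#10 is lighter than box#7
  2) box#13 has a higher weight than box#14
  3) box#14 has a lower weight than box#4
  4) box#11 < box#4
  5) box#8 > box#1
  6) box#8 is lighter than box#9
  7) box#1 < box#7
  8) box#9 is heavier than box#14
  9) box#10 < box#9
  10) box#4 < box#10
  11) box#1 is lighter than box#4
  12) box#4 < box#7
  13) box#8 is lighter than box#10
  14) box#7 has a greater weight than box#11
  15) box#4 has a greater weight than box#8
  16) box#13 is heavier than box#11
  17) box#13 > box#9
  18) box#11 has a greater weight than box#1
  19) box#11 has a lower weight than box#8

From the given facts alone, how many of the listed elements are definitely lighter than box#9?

6

From box#9 the given relations immediately reach box#14, box#8, box#10.
From those, box#1, box#11, box#4 — 6 in total.
No other element is forced below box#9 by the given relations, so the count is 6.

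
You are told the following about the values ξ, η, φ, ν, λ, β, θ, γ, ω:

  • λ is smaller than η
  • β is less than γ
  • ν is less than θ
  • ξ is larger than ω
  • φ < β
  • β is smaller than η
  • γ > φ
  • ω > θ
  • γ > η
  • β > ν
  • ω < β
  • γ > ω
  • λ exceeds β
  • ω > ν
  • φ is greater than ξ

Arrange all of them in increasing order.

ν < θ < ω < ξ < φ < β < λ < η < γ

Nothing is placed below ν, so it is least; from there ν < θ; θ < ω; ω < ξ; ξ < φ; φ < β; β < λ; λ < η; η < γ, each given directly.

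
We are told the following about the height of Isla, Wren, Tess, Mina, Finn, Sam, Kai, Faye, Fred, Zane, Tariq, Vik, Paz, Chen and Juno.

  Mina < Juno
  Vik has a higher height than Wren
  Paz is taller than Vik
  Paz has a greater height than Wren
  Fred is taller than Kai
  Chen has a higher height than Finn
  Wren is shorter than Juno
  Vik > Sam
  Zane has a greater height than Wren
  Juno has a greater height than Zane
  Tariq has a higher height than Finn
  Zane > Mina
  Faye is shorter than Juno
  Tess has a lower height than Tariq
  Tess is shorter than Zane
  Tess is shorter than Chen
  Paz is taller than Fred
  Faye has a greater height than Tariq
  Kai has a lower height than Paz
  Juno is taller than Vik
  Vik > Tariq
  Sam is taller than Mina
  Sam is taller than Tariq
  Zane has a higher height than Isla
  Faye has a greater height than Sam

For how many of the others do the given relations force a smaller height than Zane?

From Zane the given relations immediately reach Tess, Wren, Mina, Isla.
No other element is forced below Zane by the given relations, so the count is 4.

4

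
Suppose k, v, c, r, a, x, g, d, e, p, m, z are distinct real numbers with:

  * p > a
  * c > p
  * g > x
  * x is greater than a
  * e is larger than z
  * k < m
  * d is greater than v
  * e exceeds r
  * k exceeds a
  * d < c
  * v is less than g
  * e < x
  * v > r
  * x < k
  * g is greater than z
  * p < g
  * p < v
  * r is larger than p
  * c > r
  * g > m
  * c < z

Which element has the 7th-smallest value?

The consecutive relations fix a unique order: a < p < r < v < d < c < z < e < x < k < m < g.
The 7th smallest is z.

z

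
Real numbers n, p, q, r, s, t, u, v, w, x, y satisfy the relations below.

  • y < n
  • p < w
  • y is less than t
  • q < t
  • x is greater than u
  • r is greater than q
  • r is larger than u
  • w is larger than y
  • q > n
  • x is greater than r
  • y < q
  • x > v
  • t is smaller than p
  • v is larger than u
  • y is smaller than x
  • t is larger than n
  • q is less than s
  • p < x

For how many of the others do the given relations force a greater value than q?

From q the given relations immediately reach r, t, s.
From those, p, x — 5 in total.
From those, w — 6 in total.
Nothing else is reachable above q; 6 in all.

6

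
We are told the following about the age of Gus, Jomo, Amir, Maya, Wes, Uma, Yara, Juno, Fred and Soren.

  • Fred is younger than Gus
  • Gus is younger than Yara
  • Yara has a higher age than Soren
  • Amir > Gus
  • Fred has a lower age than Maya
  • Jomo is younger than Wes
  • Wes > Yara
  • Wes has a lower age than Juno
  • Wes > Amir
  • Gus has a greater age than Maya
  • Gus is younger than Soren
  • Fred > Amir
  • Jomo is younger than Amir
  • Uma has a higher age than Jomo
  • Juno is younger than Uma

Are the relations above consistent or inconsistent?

We have Gus < Amir stated directly, yet also Amir < Fred < Maya < Gus by chaining the others — so Amir < Gus. Contradiction.

inconsistent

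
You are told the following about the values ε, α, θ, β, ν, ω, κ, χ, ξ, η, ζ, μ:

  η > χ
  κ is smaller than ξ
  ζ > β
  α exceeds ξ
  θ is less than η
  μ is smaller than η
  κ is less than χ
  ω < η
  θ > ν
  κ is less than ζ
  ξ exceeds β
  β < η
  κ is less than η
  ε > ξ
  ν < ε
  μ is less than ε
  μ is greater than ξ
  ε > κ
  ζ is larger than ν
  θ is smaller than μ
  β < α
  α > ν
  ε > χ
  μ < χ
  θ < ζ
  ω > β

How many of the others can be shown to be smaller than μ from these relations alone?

5

The elements the relations force below μ are κ, β, ξ, ν, θ — no chain reaches any other.
That is 5.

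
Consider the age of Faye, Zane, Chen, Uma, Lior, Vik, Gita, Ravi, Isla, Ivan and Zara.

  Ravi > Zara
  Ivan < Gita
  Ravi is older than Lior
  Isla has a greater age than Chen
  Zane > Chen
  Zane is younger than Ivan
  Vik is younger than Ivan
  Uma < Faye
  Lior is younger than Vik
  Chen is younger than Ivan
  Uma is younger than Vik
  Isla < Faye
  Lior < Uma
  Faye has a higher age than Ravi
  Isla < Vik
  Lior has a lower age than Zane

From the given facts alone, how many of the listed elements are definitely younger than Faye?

From Faye the given relations immediately reach Ravi, Isla, Uma.
From those, Lior, Chen, Zara — 6 in total.
Nothing else is reachable below Faye; 6 in all.

6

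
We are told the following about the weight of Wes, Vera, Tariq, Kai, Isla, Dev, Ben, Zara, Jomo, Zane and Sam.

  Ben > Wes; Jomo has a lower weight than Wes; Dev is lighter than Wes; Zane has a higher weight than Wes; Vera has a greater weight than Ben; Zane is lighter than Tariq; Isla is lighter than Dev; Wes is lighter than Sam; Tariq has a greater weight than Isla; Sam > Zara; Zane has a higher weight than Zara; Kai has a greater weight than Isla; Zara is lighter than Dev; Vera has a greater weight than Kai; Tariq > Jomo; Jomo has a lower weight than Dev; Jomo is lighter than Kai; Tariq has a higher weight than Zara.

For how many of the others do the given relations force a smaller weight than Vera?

7

The elements the relations force below Vera are Zara, Isla, Jomo, Dev, Wes, Ben, Kai — no chain reaches any other.
That is 7.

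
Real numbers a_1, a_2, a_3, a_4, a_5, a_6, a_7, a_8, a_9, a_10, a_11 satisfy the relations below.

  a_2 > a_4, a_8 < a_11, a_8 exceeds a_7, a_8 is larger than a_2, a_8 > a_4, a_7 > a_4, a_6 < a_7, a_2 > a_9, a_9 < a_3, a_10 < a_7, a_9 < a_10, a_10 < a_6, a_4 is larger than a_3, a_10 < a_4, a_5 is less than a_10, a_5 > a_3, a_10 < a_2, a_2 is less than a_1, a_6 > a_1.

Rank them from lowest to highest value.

Nothing is placed below a_9, so it is least; from there a_9 < a_3; a_3 < a_5; a_5 < a_10; a_10 < a_4; a_4 < a_2; a_2 < a_1; a_1 < a_6; a_6 < a_7; a_7 < a_8; a_8 < a_11, each given directly.

a_9 < a_3 < a_5 < a_10 < a_4 < a_2 < a_1 < a_6 < a_7 < a_8 < a_11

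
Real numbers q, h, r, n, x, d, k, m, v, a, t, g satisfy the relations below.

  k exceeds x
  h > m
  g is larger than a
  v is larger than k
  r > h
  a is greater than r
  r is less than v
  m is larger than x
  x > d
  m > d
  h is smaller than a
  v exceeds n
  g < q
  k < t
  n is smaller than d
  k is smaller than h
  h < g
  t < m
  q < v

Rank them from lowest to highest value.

n < d < x < k < t < m < h < r < a < g < q < v

Each adjacent pair is fixed by a given relation: n < d; d < x; x < k; k < t; t < m; m < h; h < r; r < a; a < g; g < q; q < v. Chaining them end to end gives the full order.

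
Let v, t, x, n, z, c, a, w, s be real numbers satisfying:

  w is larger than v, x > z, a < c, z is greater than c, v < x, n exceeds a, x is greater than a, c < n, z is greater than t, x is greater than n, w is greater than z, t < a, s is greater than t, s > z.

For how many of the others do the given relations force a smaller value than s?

From s the given relations immediately reach t, z.
From those, c — 3 in total.
From those, a — 4 in total.
No other element is forced below s by the given relations, so the count is 4.

4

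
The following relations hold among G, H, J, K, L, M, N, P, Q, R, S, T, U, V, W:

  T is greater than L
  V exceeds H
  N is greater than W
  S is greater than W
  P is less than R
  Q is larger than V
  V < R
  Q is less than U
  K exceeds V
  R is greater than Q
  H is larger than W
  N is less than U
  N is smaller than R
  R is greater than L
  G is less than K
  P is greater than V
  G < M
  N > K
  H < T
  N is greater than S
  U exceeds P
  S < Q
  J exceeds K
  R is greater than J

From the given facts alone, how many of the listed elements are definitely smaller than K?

The elements the relations force below K are W, G, H, V — no chain reaches any other.
That is 4.

4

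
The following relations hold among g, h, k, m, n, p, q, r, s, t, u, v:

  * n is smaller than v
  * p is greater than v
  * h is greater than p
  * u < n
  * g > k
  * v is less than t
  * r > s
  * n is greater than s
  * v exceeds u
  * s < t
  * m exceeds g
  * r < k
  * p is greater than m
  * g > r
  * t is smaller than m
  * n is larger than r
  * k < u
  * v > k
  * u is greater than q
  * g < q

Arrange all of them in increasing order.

s < r < k < g < q < u < n < v < t < m < p < h

The consecutive links are each given: s < r; r < k; k < g; g < q; q < u; u < n; n < v; v < t; t < m; m < p; p < h.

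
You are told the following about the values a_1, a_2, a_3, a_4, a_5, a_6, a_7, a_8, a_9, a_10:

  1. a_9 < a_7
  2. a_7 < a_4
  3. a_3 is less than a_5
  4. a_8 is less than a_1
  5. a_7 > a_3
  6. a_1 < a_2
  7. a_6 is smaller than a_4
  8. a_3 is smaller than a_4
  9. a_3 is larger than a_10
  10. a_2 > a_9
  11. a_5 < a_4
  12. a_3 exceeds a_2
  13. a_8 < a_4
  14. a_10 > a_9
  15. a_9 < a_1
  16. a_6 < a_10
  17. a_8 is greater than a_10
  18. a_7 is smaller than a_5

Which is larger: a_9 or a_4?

a_4

a_9 < a_10 and a_10 < a_8 give a_9 < a_8.
With a_8 < a_1: a_9 < a_10 < a_8 < a_1.
Then a_1 < a_2 extends the chain to a_2.
With a_2 < a_3: a_9 < a_10 < a_8 < a_1 < a_2 < a_3.
With a_3 < a_4: a_9 < a_10 < a_8 < a_1 < a_2 < a_3 < a_4.
So a_9 < a_4; a_4 is the larger of the two.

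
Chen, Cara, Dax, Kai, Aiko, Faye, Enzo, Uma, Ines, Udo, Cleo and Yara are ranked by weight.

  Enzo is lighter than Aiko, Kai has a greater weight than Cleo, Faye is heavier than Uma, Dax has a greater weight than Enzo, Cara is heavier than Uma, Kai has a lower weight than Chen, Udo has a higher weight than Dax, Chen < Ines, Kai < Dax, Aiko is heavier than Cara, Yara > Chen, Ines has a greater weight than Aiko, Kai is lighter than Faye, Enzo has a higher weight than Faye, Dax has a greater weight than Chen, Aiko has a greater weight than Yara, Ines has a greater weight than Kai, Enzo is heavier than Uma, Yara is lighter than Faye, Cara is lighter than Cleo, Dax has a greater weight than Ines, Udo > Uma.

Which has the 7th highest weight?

The consecutive relations fix a unique order: Uma < Cara < Cleo < Kai < Chen < Yara < Faye < Enzo < Aiko < Ines < Dax < Udo.
Counting 7 from the largest end gives Yara.

Yara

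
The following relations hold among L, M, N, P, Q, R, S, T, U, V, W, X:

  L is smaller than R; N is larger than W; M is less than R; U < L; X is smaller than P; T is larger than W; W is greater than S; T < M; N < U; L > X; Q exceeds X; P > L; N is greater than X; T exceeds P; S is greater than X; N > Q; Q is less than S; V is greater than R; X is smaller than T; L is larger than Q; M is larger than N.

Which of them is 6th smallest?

U

Piecing the relations together gives one ordering: X < Q < S < W < N < U < L < P < T < M < R < V.
The 6th smallest is U.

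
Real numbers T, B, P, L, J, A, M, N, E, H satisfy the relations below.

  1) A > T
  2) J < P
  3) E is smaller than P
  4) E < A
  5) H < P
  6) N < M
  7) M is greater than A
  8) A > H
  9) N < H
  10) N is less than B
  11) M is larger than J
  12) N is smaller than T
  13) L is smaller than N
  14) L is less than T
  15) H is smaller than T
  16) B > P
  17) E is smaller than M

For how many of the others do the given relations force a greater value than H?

Directly above H: P, T, A.
One step further: B, M (5 so far).
No other element is forced above H by the given relations, so the count is 5.

5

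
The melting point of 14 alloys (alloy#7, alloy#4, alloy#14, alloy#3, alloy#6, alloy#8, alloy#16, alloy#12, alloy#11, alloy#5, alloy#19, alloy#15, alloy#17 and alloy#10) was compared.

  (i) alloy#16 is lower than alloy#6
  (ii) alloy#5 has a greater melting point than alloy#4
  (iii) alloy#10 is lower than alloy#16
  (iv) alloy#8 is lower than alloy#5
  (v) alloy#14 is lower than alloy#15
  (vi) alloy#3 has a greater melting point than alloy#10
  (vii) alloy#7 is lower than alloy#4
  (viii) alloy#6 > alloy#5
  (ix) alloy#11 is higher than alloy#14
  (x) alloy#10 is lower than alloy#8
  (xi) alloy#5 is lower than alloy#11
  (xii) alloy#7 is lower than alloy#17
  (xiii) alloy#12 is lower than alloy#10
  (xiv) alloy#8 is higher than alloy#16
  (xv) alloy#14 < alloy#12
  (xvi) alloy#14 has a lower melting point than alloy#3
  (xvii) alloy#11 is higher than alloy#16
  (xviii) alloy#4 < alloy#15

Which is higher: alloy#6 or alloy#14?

alloy#14 < alloy#12 < alloy#10 < alloy#16 < alloy#8 < alloy#5 < alloy#6, by transitivity through alloy#12, alloy#10, alloy#16, alloy#8, alloy#5.
So alloy#14 < alloy#6; alloy#6 is the higher of the two.

alloy#6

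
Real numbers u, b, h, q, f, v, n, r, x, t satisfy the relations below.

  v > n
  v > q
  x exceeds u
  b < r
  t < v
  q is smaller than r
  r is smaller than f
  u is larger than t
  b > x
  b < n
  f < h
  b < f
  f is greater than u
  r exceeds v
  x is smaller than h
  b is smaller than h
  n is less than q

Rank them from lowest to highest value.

t < u < x < b < n < q < v < r < f < h

The consecutive links are each given: t < u; u < x; x < b; b < n; n < q; q < v; v < r; r < f; f < h.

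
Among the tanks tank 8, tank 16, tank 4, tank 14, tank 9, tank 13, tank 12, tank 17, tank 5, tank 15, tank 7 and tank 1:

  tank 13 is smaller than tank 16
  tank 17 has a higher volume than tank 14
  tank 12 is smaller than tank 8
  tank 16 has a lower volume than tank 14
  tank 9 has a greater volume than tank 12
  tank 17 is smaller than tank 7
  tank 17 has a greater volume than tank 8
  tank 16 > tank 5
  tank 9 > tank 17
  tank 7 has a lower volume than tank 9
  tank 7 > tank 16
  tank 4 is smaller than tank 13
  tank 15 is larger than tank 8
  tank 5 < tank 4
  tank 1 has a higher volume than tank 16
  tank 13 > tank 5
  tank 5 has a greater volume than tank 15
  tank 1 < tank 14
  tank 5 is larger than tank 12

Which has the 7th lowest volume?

tank 16

Piecing the relations together gives one ordering: tank 12 < tank 8 < tank 15 < tank 5 < tank 4 < tank 13 < tank 16 < tank 1 < tank 14 < tank 17 < tank 7 < tank 9.
Counting 7 from the smallest end gives tank 16.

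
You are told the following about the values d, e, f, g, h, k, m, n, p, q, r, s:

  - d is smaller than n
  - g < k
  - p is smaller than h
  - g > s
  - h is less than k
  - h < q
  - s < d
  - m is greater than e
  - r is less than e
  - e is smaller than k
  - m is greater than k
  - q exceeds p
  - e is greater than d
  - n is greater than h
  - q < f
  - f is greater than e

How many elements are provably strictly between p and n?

1

The relations place p below n. An element lies strictly between them when it is forced above p and also forced below n.
Above p: {h, q, f, k, m}. Below n: {s, h, d}.
Intersection: {h} — 1.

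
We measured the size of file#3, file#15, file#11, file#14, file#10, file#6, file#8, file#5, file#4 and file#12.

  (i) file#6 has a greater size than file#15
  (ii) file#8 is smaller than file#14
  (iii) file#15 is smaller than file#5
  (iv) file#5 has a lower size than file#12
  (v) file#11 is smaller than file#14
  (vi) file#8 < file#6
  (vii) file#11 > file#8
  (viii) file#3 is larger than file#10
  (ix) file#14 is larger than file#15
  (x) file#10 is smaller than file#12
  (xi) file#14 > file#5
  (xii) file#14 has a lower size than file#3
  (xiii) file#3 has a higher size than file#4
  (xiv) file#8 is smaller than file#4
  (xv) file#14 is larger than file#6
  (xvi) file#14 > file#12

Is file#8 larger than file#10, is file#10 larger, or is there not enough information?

undetermined

Following every chain through file#10: above file#10 we get file#12, file#14, file#3.
file#8 is not reached, and no chain runs the other way from file#8 to file#10.
So the given relations leave the order of file#10 and file#8 undetermined.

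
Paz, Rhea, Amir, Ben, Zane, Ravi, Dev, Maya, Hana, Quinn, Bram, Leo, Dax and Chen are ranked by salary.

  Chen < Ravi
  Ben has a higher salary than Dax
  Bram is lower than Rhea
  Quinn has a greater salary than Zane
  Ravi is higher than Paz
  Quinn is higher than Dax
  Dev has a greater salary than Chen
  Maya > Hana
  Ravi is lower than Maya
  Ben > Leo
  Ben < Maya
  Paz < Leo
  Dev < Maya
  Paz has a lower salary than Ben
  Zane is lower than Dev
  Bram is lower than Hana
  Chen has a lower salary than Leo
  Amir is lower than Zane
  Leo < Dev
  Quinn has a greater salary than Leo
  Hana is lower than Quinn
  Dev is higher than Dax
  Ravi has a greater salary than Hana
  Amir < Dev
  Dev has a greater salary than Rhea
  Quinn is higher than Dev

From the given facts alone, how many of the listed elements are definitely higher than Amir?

From Amir the given relations immediately reach Zane, Dev.
From those, Quinn, Maya — 4 in total.
No other element is forced above Amir by the given relations, so the count is 4.

4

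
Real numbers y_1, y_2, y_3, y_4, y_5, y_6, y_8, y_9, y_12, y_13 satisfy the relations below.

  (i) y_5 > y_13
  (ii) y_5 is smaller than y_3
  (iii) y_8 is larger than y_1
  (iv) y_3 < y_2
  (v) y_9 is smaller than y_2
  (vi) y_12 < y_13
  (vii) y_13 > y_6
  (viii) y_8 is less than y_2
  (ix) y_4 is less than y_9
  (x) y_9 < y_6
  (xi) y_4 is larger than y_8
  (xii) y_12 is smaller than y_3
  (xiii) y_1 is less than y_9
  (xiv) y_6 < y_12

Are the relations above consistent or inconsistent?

consistent

Every relation is compatible with y_1 < y_8 < y_4 < y_9 < y_6 < y_12 < y_13 < y_5 < y_3 < y_2; the set is consistent.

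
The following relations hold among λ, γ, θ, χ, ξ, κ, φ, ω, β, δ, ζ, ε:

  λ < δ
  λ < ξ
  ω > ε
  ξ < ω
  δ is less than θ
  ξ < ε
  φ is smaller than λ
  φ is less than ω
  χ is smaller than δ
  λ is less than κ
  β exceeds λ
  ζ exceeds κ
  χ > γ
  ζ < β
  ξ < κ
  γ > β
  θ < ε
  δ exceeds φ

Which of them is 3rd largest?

θ

Piecing the relations together gives one ordering: φ < λ < ξ < κ < ζ < β < γ < χ < δ < θ < ε < ω.
The 3rd largest is θ.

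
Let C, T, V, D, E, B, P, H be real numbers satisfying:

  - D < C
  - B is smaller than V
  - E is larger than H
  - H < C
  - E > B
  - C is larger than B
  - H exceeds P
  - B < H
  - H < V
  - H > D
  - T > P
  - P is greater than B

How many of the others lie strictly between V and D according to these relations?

The relations place D below V. An element lies strictly between them when it is forced above D and also forced below V.
Above D: {H, C, E}. Below V: {B, P, H}.
Intersection: {H} — 1.

1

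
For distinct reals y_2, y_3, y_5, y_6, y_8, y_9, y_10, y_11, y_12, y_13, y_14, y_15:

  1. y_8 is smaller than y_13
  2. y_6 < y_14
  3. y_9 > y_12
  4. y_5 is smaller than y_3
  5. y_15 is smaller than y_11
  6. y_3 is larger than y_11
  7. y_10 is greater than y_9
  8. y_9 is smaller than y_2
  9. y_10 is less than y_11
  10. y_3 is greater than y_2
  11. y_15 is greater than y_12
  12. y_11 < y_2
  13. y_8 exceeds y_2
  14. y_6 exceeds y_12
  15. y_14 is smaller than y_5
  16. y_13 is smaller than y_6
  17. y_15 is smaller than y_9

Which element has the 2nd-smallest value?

y_15

The consecutive relations fix a unique order: y_12 < y_15 < y_9 < y_10 < y_11 < y_2 < y_8 < y_13 < y_6 < y_14 < y_5 < y_3.
The 2nd smallest is y_15.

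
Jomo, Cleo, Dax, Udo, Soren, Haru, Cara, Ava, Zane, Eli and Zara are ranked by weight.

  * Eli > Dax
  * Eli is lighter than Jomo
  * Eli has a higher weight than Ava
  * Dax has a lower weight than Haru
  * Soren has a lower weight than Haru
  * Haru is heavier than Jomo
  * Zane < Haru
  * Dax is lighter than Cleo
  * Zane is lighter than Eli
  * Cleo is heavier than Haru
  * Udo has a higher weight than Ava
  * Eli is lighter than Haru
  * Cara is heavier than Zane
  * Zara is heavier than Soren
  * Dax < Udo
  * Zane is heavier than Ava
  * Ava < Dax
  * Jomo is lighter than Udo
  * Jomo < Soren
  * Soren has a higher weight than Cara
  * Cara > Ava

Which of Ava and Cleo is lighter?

Ava

Following the relations from Ava: Ava < Dax < Eli < Jomo < Soren < Haru < Cleo.
So Ava < Cleo; Ava is the lighter of the two.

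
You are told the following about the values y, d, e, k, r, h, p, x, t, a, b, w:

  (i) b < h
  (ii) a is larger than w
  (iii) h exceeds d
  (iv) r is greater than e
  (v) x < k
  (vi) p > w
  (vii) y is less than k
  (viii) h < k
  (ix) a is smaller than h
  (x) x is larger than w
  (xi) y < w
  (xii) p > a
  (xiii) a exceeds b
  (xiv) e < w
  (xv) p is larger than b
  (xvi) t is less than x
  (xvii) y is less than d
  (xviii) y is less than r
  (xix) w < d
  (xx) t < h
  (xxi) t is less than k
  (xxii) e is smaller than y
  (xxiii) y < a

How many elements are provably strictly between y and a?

1

The relations place y below a. An element lies strictly between them when it is forced above y and also forced below a.
Above y: {w, d, x, h, k, r, p}. Below a: {b, e, w}.
Intersection: {w} — 1.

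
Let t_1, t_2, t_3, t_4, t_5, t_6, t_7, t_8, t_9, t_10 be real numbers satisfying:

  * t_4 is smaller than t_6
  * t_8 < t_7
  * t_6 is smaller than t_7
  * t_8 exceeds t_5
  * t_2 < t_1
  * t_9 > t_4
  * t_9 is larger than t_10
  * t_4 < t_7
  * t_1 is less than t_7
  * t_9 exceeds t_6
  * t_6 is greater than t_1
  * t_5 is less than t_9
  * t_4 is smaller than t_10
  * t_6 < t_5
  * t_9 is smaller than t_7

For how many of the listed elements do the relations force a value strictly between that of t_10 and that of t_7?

The relations place t_10 below t_7. An element lies strictly between them when it is forced above t_10 and also forced below t_7.
Above t_10: {t_9}. Below t_7: {t_4, t_2, t_1, t_6, t_5, t_9, t_8}.
Intersection: {t_9} — 1.

1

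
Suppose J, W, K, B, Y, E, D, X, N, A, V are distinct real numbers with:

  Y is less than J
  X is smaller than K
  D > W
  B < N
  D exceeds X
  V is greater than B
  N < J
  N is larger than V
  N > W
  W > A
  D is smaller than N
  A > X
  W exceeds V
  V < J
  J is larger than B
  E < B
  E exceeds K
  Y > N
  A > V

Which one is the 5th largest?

Piecing the relations together gives one ordering: X < K < E < B < V < A < W < D < N < Y < J.
The 5th largest is W.

W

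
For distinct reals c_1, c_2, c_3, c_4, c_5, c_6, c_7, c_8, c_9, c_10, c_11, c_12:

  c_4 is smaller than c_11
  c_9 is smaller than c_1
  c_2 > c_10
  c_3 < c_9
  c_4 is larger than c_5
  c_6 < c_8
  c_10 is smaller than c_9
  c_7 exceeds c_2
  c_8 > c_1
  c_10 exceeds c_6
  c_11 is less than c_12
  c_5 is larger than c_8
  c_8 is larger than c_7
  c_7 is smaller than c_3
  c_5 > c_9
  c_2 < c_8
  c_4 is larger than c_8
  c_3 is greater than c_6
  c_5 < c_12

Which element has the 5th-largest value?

Chaining the given pairs: c_6 < c_10 < c_2 < c_7 < c_3 < c_9 < c_1 < c_8 < c_5 < c_4 < c_11 < c_12.
Counting 5 from the largest end gives c_8.

c_8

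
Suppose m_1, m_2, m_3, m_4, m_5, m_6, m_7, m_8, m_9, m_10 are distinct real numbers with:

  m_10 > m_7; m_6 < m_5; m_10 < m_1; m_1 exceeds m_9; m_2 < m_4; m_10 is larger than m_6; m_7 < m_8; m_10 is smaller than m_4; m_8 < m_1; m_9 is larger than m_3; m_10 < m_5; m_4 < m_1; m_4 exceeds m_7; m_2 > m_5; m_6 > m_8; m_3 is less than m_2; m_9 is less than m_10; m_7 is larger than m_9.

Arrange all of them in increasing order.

m_3 < m_9 < m_7 < m_8 < m_6 < m_10 < m_5 < m_2 < m_4 < m_1

The consecutive links are each given: m_3 < m_9; m_9 < m_7; m_7 < m_8; m_8 < m_6; m_6 < m_10; m_10 < m_5; m_5 < m_2; m_2 < m_4; m_4 < m_1.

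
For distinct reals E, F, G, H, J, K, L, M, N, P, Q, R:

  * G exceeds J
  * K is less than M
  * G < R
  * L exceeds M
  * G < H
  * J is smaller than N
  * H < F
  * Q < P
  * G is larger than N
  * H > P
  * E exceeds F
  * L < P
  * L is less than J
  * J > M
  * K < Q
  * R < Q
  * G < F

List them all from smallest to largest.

K < M < L < J < N < G < R < Q < P < H < F < E

The consecutive links are each given: K < M; M < L; L < J; J < N; N < G; G < R; R < Q; Q < P; P < H; H < F; F < E.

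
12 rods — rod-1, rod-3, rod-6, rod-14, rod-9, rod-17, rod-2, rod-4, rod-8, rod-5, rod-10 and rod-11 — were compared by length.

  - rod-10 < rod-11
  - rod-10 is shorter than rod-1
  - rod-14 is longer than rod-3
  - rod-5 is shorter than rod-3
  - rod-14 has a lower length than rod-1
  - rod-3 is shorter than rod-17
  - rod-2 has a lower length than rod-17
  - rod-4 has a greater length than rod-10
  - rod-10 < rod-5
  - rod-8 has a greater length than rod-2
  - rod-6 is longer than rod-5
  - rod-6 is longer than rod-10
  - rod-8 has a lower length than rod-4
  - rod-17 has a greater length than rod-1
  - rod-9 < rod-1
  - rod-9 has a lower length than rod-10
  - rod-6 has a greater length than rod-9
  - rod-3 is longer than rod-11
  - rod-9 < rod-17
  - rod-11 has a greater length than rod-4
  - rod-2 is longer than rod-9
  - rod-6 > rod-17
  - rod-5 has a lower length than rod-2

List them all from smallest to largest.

Each adjacent pair is fixed by a given relation: rod-9 < rod-10; rod-10 < rod-5; rod-5 < rod-2; rod-2 < rod-8; rod-8 < rod-4; rod-4 < rod-11; rod-11 < rod-3; rod-3 < rod-14; rod-14 < rod-1; rod-1 < rod-17; rod-17 < rod-6. Chaining them end to end gives the full order.

rod-9 < rod-10 < rod-5 < rod-2 < rod-8 < rod-4 < rod-11 < rod-3 < rod-14 < rod-1 < rod-17 < rod-6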